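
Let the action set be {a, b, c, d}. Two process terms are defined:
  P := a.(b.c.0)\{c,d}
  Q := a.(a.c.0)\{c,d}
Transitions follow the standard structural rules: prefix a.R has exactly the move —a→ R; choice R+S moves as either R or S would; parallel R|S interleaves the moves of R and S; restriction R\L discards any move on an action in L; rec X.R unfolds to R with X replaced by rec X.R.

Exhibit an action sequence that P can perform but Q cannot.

ab

LTS(P): 3 reachable states
  p0 = a.(b.c.0)\{c,d} → —a→ p1
  p1 = (b.c.0)\{c,d} → —b→ p2
  p2 = (c.0)\{c,d} → deadlocked
LTS(Q): 3 reachable states
  q0 = a.(a.c.0)\{c,d} → —a→ q1
  q1 = (a.c.0)\{c,d} → —a→ q2
  q2 = (c.0)\{c,d} → deadlocked
Executing ab from P (initial set {p0}):
  [1] a ⇒ {p1}
  [2] b ⇒ {p2}
  P completes σ.
Executing ab from Q (initial set {q0}):
  [1] a ⇒ {q1}
  [2] b ⇒ ∅  — Q cannot continue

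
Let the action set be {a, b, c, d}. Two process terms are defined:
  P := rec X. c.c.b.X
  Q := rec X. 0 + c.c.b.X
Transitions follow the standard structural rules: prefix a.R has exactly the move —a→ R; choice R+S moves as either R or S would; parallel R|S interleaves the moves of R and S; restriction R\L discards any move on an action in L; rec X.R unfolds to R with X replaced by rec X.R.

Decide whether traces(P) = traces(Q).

YES

P's transition system — 3 states:
  s0 = rec X. c.c.b.X | ··c··> s1
  s1 = c.b.(rec X. c.c.b.X) | ··c··> s2
  s2 = b.(rec X. c.c.b.X) | ··b··> s0
Q's transition system — 3 states:
  t0 = rec X. 0 + c.c.b.X | ··c··> t1
  t1 = c.b.(rec X. 0 + c.c.b.X) | ··c··> t2
  t2 = b.(rec X. 0 + c.c.b.X) | ··b··> t0
Partition-refinement fixed point:
  B0 = {s0, t0}
  B1 = {s1, t1}
  B2 = {s2, t2}
s0 ∈ B0, t0 ∈ B0 → same block
Bisimilar ⇒ trace-equivalent.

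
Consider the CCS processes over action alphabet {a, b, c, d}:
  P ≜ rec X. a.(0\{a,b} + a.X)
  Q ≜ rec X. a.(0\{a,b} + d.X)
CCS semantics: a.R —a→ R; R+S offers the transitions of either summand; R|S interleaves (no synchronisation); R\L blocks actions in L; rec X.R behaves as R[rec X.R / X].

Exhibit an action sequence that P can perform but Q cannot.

Reachable graph of P (2 states):
  u0 = rec X. a.(0\{a,b} + a.X) ⊢ ··a··> u1
  u1 = 0\{a,b} + a.(rec X. a.(0\{a,b} + a.X)) ⊢ ··a··> u0
Reachable graph of Q (2 states):
  v0 = rec X. a.(0\{a,b} + d.X) ⊢ ··a··> v1
  v1 = 0\{a,b} + d.(rec X. a.(0\{a,b} + d.X)) ⊢ ··d··> v0
Executing aa from P (initial set {u0}):
  step 1 (a): {u1}
  step 2 (a): {u0}
  — P admits the full trace.
Executing aa from Q (initial set {v0}):
  step 1 (a): {v1}
  step 2 (a): ∅  — Q cannot continue

aa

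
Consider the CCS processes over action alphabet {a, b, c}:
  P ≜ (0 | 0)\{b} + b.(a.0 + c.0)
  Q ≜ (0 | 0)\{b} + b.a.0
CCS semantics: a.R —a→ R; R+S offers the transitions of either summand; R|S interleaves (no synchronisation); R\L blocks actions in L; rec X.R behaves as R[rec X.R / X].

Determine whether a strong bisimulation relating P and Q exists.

Reachable graph of P (3 states):
  m0 = (0 | 0)\{b} + b.(a.0 + c.0) ⊢ —b→ m1
  m1 = a.0 + c.0 ⊢ —a→ m2, —c→ m2
  m2 = 0 ⊢ ∅
Reachable graph of Q (3 states):
  n0 = (0 | 0)\{b} + b.a.0 ⊢ —b→ n1
  n1 = a.0 ⊢ —a→ n2
  n2 = 0 ⊢ ∅
Coarsest stable partition (strong bisimilarity classes):
  B0 = {m0}
  B1 = {m1}
  B2 = {m2, n2}
  B3 = {n0}
  B4 = {n1}
m0 ∈ B0, n0 ∈ B3 → different blocks

P ≁ Q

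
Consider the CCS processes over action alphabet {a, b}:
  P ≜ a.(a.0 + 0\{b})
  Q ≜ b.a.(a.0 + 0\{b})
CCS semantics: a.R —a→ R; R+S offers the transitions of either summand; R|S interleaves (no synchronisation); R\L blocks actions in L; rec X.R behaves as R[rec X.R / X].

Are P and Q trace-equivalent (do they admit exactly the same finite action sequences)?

NO — witness ⟨a⟩

P's transition system — 3 states:
  u0 = a.(a.0 + 0\{b}) | --a--▸ u1
  u1 = a.0 + 0\{b} | --a--▸ u2
  u2 = 0 | ∅
Q's transition system — 4 states:
  v0 = b.a.(a.0 + 0\{b}) | --b--▸ v1
  v1 = a.(a.0 + 0\{b}) | --a--▸ v2
  v2 = a.0 + 0\{b} | --a--▸ v3
  v3 = 0 | ∅
Run σ = ⟨a⟩ on P: start {u0}
  after a @ step 1: {u1}
  P completes σ.
Run σ = ⟨a⟩ on Q: start {v0}
  after a @ step 1: no successor for Q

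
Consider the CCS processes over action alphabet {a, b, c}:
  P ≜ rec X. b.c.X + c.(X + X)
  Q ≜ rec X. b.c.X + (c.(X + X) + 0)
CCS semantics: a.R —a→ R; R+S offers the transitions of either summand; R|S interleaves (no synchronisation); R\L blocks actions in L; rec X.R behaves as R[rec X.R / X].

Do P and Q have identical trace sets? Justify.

trace-equivalent

P's transition system — 3 states:
  m0 = rec X. b.c.X + c.(X + X) :: —b→ m1, —c→ m2
  m1 = c.(rec X. b.c.X + c.(X + X)) :: —c→ m0
  m2 = (rec X. b.c.X + c.(X + X)) + (rec X. b.c.X + c.(X + X)) :: —b→ m1, —c→ m2
Q's transition system — 3 states:
  n0 = rec X. b.c.X + (c.(X + X) + 0) :: —b→ n1, —c→ n2
  n1 = c.(rec X. b.c.X + (c.(X + X) + 0)) :: —c→ n0
  n2 = (rec X. b.c.X + (c.(X + X) + 0)) + (rec X. b.c.X + (c.(X + X) + 0)) :: —b→ n1, —c→ n2
Partition-refinement fixed point:
  B0 = {m0, m2, n0, n2}
  B1 = {m1, n1}
m0 ∈ B0, n0 ∈ B0 → same block
Bisimilar ⇒ trace-equivalent.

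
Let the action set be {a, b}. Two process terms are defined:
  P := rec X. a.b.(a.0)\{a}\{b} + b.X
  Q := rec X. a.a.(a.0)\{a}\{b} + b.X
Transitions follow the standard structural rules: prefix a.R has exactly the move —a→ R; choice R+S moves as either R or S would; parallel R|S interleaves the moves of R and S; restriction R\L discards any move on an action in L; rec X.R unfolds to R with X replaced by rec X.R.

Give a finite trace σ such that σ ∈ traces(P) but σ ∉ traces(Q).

ab

Reachable graph of P (3 states):
  m0 = rec X. a.b.(a.0)\{a}\{b} + b.X :: -a-> m1, -b-> m0
  m1 = b.(a.0)\{a}\{b} :: -b-> m2
  m2 = (a.0)\{a}\{b} :: deadlocked
Reachable graph of Q (3 states):
  n0 = rec X. a.a.(a.0)\{a}\{b} + b.X :: -a-> n1, -b-> n0
  n1 = a.(a.0)\{a}\{b} :: -a-> n2
  n2 = (a.0)\{a}\{b} :: deadlocked
Run σ = ⟨ab⟩ on P: start {m0}
  [1] a ⇒ {m1}
  [2] b ⇒ {m2}
  — P admits the full trace.
Run σ = ⟨ab⟩ on Q: start {n0}
  [1] a ⇒ {n1}
  [2] b ⇒ ∅ (Q stuck)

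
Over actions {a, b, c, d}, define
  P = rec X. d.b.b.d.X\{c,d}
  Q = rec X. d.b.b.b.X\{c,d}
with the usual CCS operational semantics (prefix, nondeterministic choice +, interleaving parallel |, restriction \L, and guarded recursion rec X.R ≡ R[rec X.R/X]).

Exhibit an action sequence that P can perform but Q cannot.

P's transition system — 5 states:
  p0 = rec X. d.b.b.d.X\{c,d} | —d→ p1
  p1 = b.b.d.(rec X. d.b.b.d.X\{c,d})\{c,d} | —b→ p2
  p2 = b.d.(rec X. d.b.b.d.X\{c,d})\{c,d} | —b→ p3
  p3 = d.(rec X. d.b.b.d.X\{c,d})\{c,d} | —d→ p4
  p4 = (rec X. d.b.b.d.X\{c,d})\{c,d} | stopped
Q's transition system — 5 states:
  q0 = rec X. d.b.b.b.X\{c,d} | —d→ q1
  q1 = b.b.b.(rec X. d.b.b.b.X\{c,d})\{c,d} | —b→ q2
  q2 = b.b.(rec X. d.b.b.b.X\{c,d})\{c,d} | —b→ q3
  q3 = b.(rec X. d.b.b.b.X\{c,d})\{c,d} | —b→ q4
  q4 = (rec X. d.b.b.b.X\{c,d})\{c,d} | stopped
Trace ⟨dbbd⟩ through P, begin at {p0}:
  [1] d ⇒ {p1}
  [2] b ⇒ {p2}
  [3] b ⇒ {p3}
  [4] d ⇒ {p4}
  — P admits the full trace.
Trace ⟨dbbd⟩ through Q, begin at {q0}:
  [1] d ⇒ {q1}
  [2] b ⇒ {q2}
  [3] b ⇒ {q3}
  [4] d ⇒ ∅  — Q cannot continue

dbbd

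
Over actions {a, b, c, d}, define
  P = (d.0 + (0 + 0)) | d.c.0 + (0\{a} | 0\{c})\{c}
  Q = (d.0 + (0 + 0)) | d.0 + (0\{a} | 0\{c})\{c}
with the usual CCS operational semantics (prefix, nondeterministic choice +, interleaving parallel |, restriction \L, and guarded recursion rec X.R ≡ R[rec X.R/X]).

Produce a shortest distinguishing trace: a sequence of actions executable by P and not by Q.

LTS(P): 6 reachable states
  p0 = (d.0 + (0 + 0)) | d.c.0 + (0\{a} | 0\{c})\{c} :: --d--▸ p1, --d--▸ p2
  p1 = (d.0 + (0 + 0)) | c.0 :: --c--▸ p3, --d--▸ p4
  p2 = 0 | d.c.0 :: --d--▸ p4
  p3 = (d.0 + (0 + 0)) | 0 :: --d--▸ p5
  p4 = 0 | c.0 :: --c--▸ p5
  p5 = 0 | 0 :: stopped
LTS(Q): 4 reachable states
  q0 = (d.0 + (0 + 0)) | d.0 + (0\{a} | 0\{c})\{c} :: --d--▸ q1, --d--▸ q2
  q1 = (d.0 + (0 + 0)) | 0 :: --d--▸ q3
  q2 = 0 | d.0 :: --d--▸ q3
  q3 = 0 | 0 :: stopped
Executing dc from P (initial set {p0}):
  after d @ step 1: {p1, p2}
  after c @ step 2: {p3}
  ✓ P
Executing dc from Q (initial set {q0}):
  after d @ step 1: {q1, q2}
  after c @ step 2: ∅  — Q cannot continue

dc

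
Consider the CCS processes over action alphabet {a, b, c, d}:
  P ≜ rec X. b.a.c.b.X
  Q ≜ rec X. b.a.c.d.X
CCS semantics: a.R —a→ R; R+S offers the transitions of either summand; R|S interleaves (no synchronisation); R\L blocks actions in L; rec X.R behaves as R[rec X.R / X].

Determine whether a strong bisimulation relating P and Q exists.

Reachable graph of P (4 states):
  u0 = rec X. b.a.c.b.X ⊢ —b→ u1
  u1 = a.c.b.(rec X. b.a.c.b.X) ⊢ —a→ u2
  u2 = c.b.(rec X. b.a.c.b.X) ⊢ —c→ u3
  u3 = b.(rec X. b.a.c.b.X) ⊢ —b→ u0
Reachable graph of Q (4 states):
  v0 = rec X. b.a.c.d.X ⊢ —b→ v1
  v1 = a.c.d.(rec X. b.a.c.d.X) ⊢ —a→ v2
  v2 = c.d.(rec X. b.a.c.d.X) ⊢ —c→ v3
  v3 = d.(rec X. b.a.c.d.X) ⊢ —d→ v0
Coarsest stable partition (strong bisimilarity classes):
  B0 = {u0}
  B1 = {u1}
  B2 = {u2}
  B3 = {u3}
  B4 = {v0}
  B5 = {v1}
  B6 = {v2}
  B7 = {v3}
u0 ∈ B0, v0 ∈ B4 → different blocks

not bisimilar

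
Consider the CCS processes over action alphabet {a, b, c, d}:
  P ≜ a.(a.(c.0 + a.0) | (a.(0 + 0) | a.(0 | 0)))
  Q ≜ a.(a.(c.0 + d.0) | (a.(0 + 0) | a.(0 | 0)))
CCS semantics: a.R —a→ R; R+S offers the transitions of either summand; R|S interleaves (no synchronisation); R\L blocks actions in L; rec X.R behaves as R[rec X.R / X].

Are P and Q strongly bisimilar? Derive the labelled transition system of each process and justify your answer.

P's transition system — 13 states:
  p0 = a.(a.(c.0 + a.0) | (a.(0 + 0) | a.(0 | 0))) :: —a→ p1
  p1 = a.(c.0 + a.0) | (a.(0 + 0) | a.(0 | 0)) :: —a→ p2, —a→ p3, —a→ p4
  p2 = (c.0 + a.0) | (a.(0 + 0) | a.(0 | 0)) :: —a→ p5, —a→ p6, —a→ p7, —c→ p7
  p3 = a.(c.0 + a.0) | ((0 + 0) | a.(0 | 0)) :: —a→ p5, —a→ p8
  p4 = a.(c.0 + a.0) | (a.(0 + 0) | (0 | 0)) :: —a→ p6, —a→ p8
  p5 = (c.0 + a.0) | ((0 + 0) | a.(0 | 0)) :: —a→ p10, —a→ p9, —c→ p10
  p6 = (c.0 + a.0) | (a.(0 + 0) | (0 | 0)) :: —a→ p11, —a→ p9, —c→ p11
  p7 = 0 | (a.(0 + 0) | a.(0 | 0)) :: —a→ p10, —a→ p11
  p8 = a.(c.0 + a.0) | ((0 + 0) | (0 | 0)) :: —a→ p9
  p9 = (c.0 + a.0) | ((0 + 0) | (0 | 0)) :: —a→ p12, —c→ p12
  p10 = 0 | ((0 + 0) | a.(0 | 0)) :: —a→ p12
  p11 = 0 | (a.(0 + 0) | (0 | 0)) :: —a→ p12
  p12 = 0 | ((0 + 0) | (0 | 0)) :: stopped
Q's transition system — 13 states:
  q0 = a.(a.(c.0 + d.0) | (a.(0 + 0) | a.(0 | 0))) :: —a→ q1
  q1 = a.(c.0 + d.0) | (a.(0 + 0) | a.(0 | 0)) :: —a→ q2, —a→ q3, —a→ q4
  q2 = (c.0 + d.0) | (a.(0 + 0) | a.(0 | 0)) :: —a→ q5, —a→ q6, —c→ q7, —d→ q7
  q3 = a.(c.0 + d.0) | ((0 + 0) | a.(0 | 0)) :: —a→ q5, —a→ q8
  q4 = a.(c.0 + d.0) | (a.(0 + 0) | (0 | 0)) :: —a→ q6, —a→ q8
  q5 = (c.0 + d.0) | ((0 + 0) | a.(0 | 0)) :: —a→ q9, —c→ q10, —d→ q10
  q6 = (c.0 + d.0) | (a.(0 + 0) | (0 | 0)) :: —a→ q9, —c→ q11, —d→ q11
  q7 = 0 | (a.(0 + 0) | a.(0 | 0)) :: —a→ q10, —a→ q11
  q8 = a.(c.0 + d.0) | ((0 + 0) | (0 | 0)) :: —a→ q9
  q9 = (c.0 + d.0) | ((0 + 0) | (0 | 0)) :: —c→ q12, —d→ q12
  q10 = 0 | ((0 + 0) | a.(0 | 0)) :: —a→ q12
  q11 = 0 | (a.(0 + 0) | (0 | 0)) :: —a→ q12
  q12 = 0 | ((0 + 0) | (0 | 0)) :: stopped
Coarsest stable partition (strong bisimilarity classes):
  B0 = {p0}
  B1 = {p1}
  B2 = {p3, p4}
  B3 = {p5, p6}
  B4 = {p10, p11, q10, q11}
  B5 = {p12, q12}
  B6 = {p9}
  B7 = {p8}
  B8 = {p2}
  B9 = {p7, q7}
  B10 = {q0}
  B11 = {q1}
  B12 = {q2}
  B13 = {q5, q6}
  B14 = {q9}
  B15 = {q3, q4}
  B16 = {q8}
p0 ∈ B0, q0 ∈ B10 → different blocks

not bisimilar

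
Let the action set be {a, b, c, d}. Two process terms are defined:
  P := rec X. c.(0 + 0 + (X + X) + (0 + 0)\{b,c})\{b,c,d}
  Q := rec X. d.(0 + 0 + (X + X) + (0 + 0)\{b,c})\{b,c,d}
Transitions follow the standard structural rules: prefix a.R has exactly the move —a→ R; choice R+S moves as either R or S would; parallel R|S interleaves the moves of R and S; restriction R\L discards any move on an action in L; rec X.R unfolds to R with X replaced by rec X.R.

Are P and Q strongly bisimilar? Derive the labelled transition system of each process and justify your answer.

P's transition system — 2 states:
  p0 = rec X. c.(0 + 0 + (X + X) + (0 + 0)\{b,c})\{b,c,d} | ··c··> p1
  p1 = (0 + 0 + ((rec X. c.(0 + 0 + (X + X) + (0 + 0)\{b,c})\{b,c,d}) + (rec X. c.(0 + 0 + (X + X) + (0 + 0)\{b,c})\{b,c,d})) + (0 + 0)\{b,c})\{b,c,d} | deadlocked
Q's transition system — 2 states:
  q0 = rec X. d.(0 + 0 + (X + X) + (0 + 0)\{b,c})\{b,c,d} | ··d··> q1
  q1 = (0 + 0 + ((rec X. d.(0 + 0 + (X + X) + (0 + 0)\{b,c})\{b,c,d}) + (rec X. d.(0 + 0 + (X + X) + (0 + 0)\{b,c})\{b,c,d})) + (0 + 0)\{b,c})\{b,c,d} | deadlocked
Partition-refinement fixed point:
  B0 = {p0}
  B1 = {p1, q1}
  B2 = {q0}
p0 ∈ B0, q0 ∈ B2 → different blocks

NO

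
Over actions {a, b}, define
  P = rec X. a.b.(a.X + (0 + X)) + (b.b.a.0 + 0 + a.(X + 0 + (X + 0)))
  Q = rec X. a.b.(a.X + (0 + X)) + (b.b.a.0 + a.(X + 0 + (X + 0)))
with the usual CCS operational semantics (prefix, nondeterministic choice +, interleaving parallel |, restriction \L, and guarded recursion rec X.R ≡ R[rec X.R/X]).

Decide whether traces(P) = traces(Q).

Reachable graph of P (7 states):
  s0 = rec X. a.b.(a.X + (0 + X)) + (b.b.a.0 + 0 + a.(X + 0 + (X + 0))) → —a→ s1, —a→ s2, —b→ s3
  s1 = (rec X. a.b.(a.X + (0 + X)) + (b.b.a.0 + 0 + a.(X + 0 + (X + 0)))) + 0 + ((rec X. a.b.(a.X + (0 + X)) + (b.b.a.0 + 0 + a.(X + 0 + (X + 0)))) + 0) → —a→ s1, —a→ s2, —b→ s3
  s2 = b.(a.(rec X. a.b.(a.X + (0 + X)) + (b.b.a.0 + 0 + a.(X + 0 + (X + 0)))) + (0 + (rec X. a.b.(a.X + (0 + X)) + (b.b.a.0 + 0 + a.(X + 0 + (X + 0)))))) → —b→ s4
  s3 = b.a.0 → —b→ s5
  s4 = a.(rec X. a.b.(a.X + (0 + X)) + (b.b.a.0 + 0 + a.(X + 0 + (X + 0)))) + (0 + (rec X. a.b.(a.X + (0 + X)) + (b.b.a.0 + 0 + a.(X + 0 + (X + 0))))) → —a→ s0, —a→ s1, —a→ s2, —b→ s3
  s5 = a.0 → —a→ s6
  s6 = 0 → (no moves)
Reachable graph of Q (7 states):
  t0 = rec X. a.b.(a.X + (0 + X)) + (b.b.a.0 + a.(X + 0 + (X + 0))) → —a→ t1, —a→ t2, —b→ t3
  t1 = (rec X. a.b.(a.X + (0 + X)) + (b.b.a.0 + a.(X + 0 + (X + 0)))) + 0 + ((rec X. a.b.(a.X + (0 + X)) + (b.b.a.0 + a.(X + 0 + (X + 0)))) + 0) → —a→ t1, —a→ t2, —b→ t3
  t2 = b.(a.(rec X. a.b.(a.X + (0 + X)) + (b.b.a.0 + a.(X + 0 + (X + 0)))) + (0 + (rec X. a.b.(a.X + (0 + X)) + (b.b.a.0 + a.(X + 0 + (X + 0)))))) → —b→ t4
  t3 = b.a.0 → —b→ t5
  t4 = a.(rec X. a.b.(a.X + (0 + X)) + (b.b.a.0 + a.(X + 0 + (X + 0)))) + (0 + (rec X. a.b.(a.X + (0 + X)) + (b.b.a.0 + a.(X + 0 + (X + 0))))) → —a→ t0, —a→ t1, —a→ t2, —b→ t3
  t5 = a.0 → —a→ t6
  t6 = 0 → (no moves)
Partition-refinement fixed point:
  B0 = {s0, s1, s4, t0, t1, t4}
  B1 = {s2, t2}
  B2 = {s3, t3}
  B3 = {s5, t5}
  B4 = {s6, t6}
s0 ∈ B0, t0 ∈ B0 → same block
Bisimilar ⇒ trace-equivalent.

YES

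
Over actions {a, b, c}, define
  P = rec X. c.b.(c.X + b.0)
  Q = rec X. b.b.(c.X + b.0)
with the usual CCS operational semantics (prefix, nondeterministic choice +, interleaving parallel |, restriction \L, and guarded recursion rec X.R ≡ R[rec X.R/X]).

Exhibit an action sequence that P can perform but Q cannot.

c

LTS(P): 4 reachable states
  p0 = rec X. c.b.(c.X + b.0) | --c--▸ p1
  p1 = b.(c.(rec X. c.b.(c.X + b.0)) + b.0) | --b--▸ p2
  p2 = c.(rec X. c.b.(c.X + b.0)) + b.0 | --b--▸ p3, --c--▸ p0
  p3 = 0 | stopped
LTS(Q): 4 reachable states
  q0 = rec X. b.b.(c.X + b.0) | --b--▸ q1
  q1 = b.(c.(rec X. b.b.(c.X + b.0)) + b.0) | --b--▸ q2
  q2 = c.(rec X. b.b.(c.X + b.0)) + b.0 | --b--▸ q3, --c--▸ q0
  q3 = 0 | stopped
Executing c from P (initial set {p0}):
  [1] c ⇒ {p1}
  P completes σ.
Executing c from Q (initial set {q0}):
  [1] c ⇒ ∅  — Q cannot continue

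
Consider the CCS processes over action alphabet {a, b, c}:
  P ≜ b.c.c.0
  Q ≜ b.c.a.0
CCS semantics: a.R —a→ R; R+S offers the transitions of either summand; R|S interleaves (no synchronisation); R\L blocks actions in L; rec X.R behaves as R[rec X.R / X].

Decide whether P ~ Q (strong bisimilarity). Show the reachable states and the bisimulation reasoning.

P's transition system — 4 states:
  m0 = b.c.c.0 | -b-> m1
  m1 = c.c.0 | -c-> m2
  m2 = c.0 | -c-> m3
  m3 = 0 | (no moves)
Q's transition system — 4 states:
  n0 = b.c.a.0 | -b-> n1
  n1 = c.a.0 | -c-> n2
  n2 = a.0 | -a-> n3
  n3 = 0 | (no moves)
Coarsest stable partition (strong bisimilarity classes):
  B0 = {m0}
  B1 = {m1}
  B2 = {m2}
  B3 = {m3, n3}
  B4 = {n0}
  B5 = {n1}
  B6 = {n2}
m0 ∈ B0, n0 ∈ B4 → different blocks

NO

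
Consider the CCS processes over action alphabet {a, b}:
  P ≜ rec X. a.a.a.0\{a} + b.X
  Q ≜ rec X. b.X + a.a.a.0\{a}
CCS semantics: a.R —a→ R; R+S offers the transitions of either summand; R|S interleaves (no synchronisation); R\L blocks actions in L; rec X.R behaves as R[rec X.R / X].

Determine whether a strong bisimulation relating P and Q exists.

bisimilar

LTS(P): 4 reachable states
  u0 = rec X. a.a.a.0\{a} + b.X has moves ··a··> u1, ··b··> u0
  u1 = a.a.0\{a} has moves ··a··> u2
  u2 = a.0\{a} has moves ··a··> u3
  u3 = 0\{a} has moves stopped
LTS(Q): 4 reachable states
  v0 = rec X. b.X + a.a.a.0\{a} has moves ··a··> v1, ··b··> v0
  v1 = a.a.0\{a} has moves ··a··> v2
  v2 = a.0\{a} has moves ··a··> v3
  v3 = 0\{a} has moves stopped
Partition-refinement fixed point:
  B0 = {u0, v0}
  B1 = {u1, v1}
  B2 = {u2, v2}
  B3 = {u3, v3}
u0 ∈ B0, v0 ∈ B0 → same block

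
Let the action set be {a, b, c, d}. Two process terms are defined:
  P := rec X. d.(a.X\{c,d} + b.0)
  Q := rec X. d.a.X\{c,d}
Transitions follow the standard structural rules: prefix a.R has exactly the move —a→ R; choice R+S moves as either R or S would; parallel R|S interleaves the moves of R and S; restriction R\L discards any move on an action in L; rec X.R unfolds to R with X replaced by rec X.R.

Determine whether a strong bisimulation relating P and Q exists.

Reachable graph of P (4 states):
  s0 = rec X. d.(a.X\{c,d} + b.0) has moves —d→ s1
  s1 = a.(rec X. d.(a.X\{c,d} + b.0))\{c,d} + b.0 has moves —a→ s2, —b→ s3
  s2 = (rec X. d.(a.X\{c,d} + b.0))\{c,d} has moves ∅
  s3 = 0 has moves ∅
Reachable graph of Q (3 states):
  t0 = rec X. d.a.X\{c,d} has moves —d→ t1
  t1 = a.(rec X. d.a.X\{c,d})\{c,d} has moves —a→ t2
  t2 = (rec X. d.a.X\{c,d})\{c,d} has moves ∅
Coarsest stable partition (strong bisimilarity classes):
  B0 = {s0}
  B1 = {s1}
  B2 = {s2, s3, t2}
  B3 = {t0}
  B4 = {t1}
s0 ∈ B0, t0 ∈ B3 → different blocks

NO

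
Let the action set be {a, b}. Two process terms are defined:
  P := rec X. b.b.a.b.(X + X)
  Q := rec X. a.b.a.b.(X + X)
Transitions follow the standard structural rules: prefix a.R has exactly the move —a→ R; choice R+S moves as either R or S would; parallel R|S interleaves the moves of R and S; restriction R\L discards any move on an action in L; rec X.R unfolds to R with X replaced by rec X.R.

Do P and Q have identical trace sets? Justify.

trace-distinct — witness ⟨b⟩

LTS(P): 5 reachable states
  m0 = rec X. b.b.a.b.(X + X) :: -b-> m1
  m1 = b.a.b.((rec X. b.b.a.b.(X + X)) + (rec X. b.b.a.b.(X + X))) :: -b-> m2
  m2 = a.b.((rec X. b.b.a.b.(X + X)) + (rec X. b.b.a.b.(X + X))) :: -a-> m3
  m3 = b.((rec X. b.b.a.b.(X + X)) + (rec X. b.b.a.b.(X + X))) :: -b-> m4
  m4 = (rec X. b.b.a.b.(X + X)) + (rec X. b.b.a.b.(X + X)) :: -b-> m1
LTS(Q): 5 reachable states
  n0 = rec X. a.b.a.b.(X + X) :: -a-> n1
  n1 = b.a.b.((rec X. a.b.a.b.(X + X)) + (rec X. a.b.a.b.(X + X))) :: -b-> n2
  n2 = a.b.((rec X. a.b.a.b.(X + X)) + (rec X. a.b.a.b.(X + X))) :: -a-> n3
  n3 = b.((rec X. a.b.a.b.(X + X)) + (rec X. a.b.a.b.(X + X))) :: -b-> n4
  n4 = (rec X. a.b.a.b.(X + X)) + (rec X. a.b.a.b.(X + X)) :: -a-> n1
Executing b from P (initial set {m0}):
  [1] b ⇒ {m1}
  ✓ P
Executing b from Q (initial set {n0}):
  [1] b ⇒ no successor for Q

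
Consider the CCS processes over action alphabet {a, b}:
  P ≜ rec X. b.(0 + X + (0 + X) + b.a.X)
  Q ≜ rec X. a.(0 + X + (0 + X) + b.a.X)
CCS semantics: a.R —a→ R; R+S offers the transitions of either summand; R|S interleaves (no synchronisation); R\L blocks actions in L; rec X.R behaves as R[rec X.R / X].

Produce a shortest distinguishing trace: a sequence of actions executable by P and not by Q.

Reachable graph of P (3 states):
  m0 = rec X. b.(0 + X + (0 + X) + b.a.X) → --b--▸ m1
  m1 = 0 + (rec X. b.(0 + X + (0 + X) + b.a.X)) + (0 + (rec X. b.(0 + X + (0 + X) + b.a.X))) + b.a.(rec X. b.(0 + X + (0 + X) + b.a.X)) → --b--▸ m1, --b--▸ m2
  m2 = a.(rec X. b.(0 + X + (0 + X) + b.a.X)) → --a--▸ m0
Reachable graph of Q (3 states):
  n0 = rec X. a.(0 + X + (0 + X) + b.a.X) → --a--▸ n1
  n1 = 0 + (rec X. a.(0 + X + (0 + X) + b.a.X)) + (0 + (rec X. a.(0 + X + (0 + X) + b.a.X))) + b.a.(rec X. a.(0 + X + (0 + X) + b.a.X)) → --a--▸ n1, --b--▸ n2
  n2 = a.(rec X. a.(0 + X + (0 + X) + b.a.X)) → --a--▸ n0
Run σ = ⟨b⟩ on P: start {m0}
  after b @ step 1: {m1}
  — P admits the full trace.
Run σ = ⟨b⟩ on Q: start {n0}
  after b @ step 1: ∅ (Q stuck)

b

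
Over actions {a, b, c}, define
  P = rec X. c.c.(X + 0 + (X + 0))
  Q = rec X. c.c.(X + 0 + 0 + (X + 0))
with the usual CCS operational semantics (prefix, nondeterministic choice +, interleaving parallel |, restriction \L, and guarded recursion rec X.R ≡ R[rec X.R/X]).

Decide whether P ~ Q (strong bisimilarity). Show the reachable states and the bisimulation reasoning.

P's transition system — 3 states:
  u0 = rec X. c.c.(X + 0 + (X + 0)) ⊢ —c→ u1
  u1 = c.((rec X. c.c.(X + 0 + (X + 0))) + 0 + ((rec X. c.c.(X + 0 + (X + 0))) + 0)) ⊢ —c→ u2
  u2 = (rec X. c.c.(X + 0 + (X + 0))) + 0 + ((rec X. c.c.(X + 0 + (X + 0))) + 0) ⊢ —c→ u1
Q's transition system — 3 states:
  v0 = rec X. c.c.(X + 0 + 0 + (X + 0)) ⊢ —c→ v1
  v1 = c.((rec X. c.c.(X + 0 + 0 + (X + 0))) + 0 + 0 + ((rec X. c.c.(X + 0 + 0 + (X + 0))) + 0)) ⊢ —c→ v2
  v2 = (rec X. c.c.(X + 0 + 0 + (X + 0))) + 0 + 0 + ((rec X. c.c.(X + 0 + 0 + (X + 0))) + 0) ⊢ —c→ v1
Partition-refinement fixed point:
  B0 = {u0, u1, u2, v0, v1, v2}
u0 ∈ B0, v0 ∈ B0 → same block

P ~ Q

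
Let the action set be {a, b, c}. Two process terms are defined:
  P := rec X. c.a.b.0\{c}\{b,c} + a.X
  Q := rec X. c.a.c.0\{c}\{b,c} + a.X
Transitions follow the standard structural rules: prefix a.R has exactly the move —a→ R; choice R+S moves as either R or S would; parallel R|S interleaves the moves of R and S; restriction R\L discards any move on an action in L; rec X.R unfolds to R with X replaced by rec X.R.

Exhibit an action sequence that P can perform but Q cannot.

cab

Reachable graph of P (4 states):
  s0 = rec X. c.a.b.0\{c}\{b,c} + a.X | —a→ s0, —c→ s1
  s1 = a.b.0\{c}\{b,c} | —a→ s2
  s2 = b.0\{c}\{b,c} | —b→ s3
  s3 = 0\{c}\{b,c} | (no moves)
Reachable graph of Q (4 states):
  t0 = rec X. c.a.c.0\{c}\{b,c} + a.X | —a→ t0, —c→ t1
  t1 = a.c.0\{c}\{b,c} | —a→ t2
  t2 = c.0\{c}\{b,c} | —c→ t3
  t3 = 0\{c}\{b,c} | (no moves)
Executing cab from P (initial set {s0}):
  after c @ step 1: {s1}
  after a @ step 2: {s2}
  after b @ step 3: {s3}
  ✓ P
Executing cab from Q (initial set {t0}):
  after c @ step 1: {t1}
  after a @ step 2: {t2}
  after b @ step 3: ∅ (Q stuck)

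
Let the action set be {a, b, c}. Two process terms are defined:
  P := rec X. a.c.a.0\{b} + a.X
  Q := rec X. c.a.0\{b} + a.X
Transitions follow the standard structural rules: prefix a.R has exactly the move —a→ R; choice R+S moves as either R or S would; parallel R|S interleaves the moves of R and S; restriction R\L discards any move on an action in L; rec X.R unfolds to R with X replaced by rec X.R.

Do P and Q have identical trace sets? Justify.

P's transition system — 4 states:
  p0 = rec X. a.c.a.0\{b} + a.X ⊢ --a--▸ p0, --a--▸ p1
  p1 = c.a.0\{b} ⊢ --c--▸ p2
  p2 = a.0\{b} ⊢ --a--▸ p3
  p3 = 0\{b} ⊢ (no moves)
Q's transition system — 3 states:
  q0 = rec X. c.a.0\{b} + a.X ⊢ --a--▸ q0, --c--▸ q1
  q1 = a.0\{b} ⊢ --a--▸ q2
  q2 = 0\{b} ⊢ (no moves)
Trace ⟨c⟩ through Q, begin at {q0}:
  [1] c ⇒ {q1}
  — Q admits the full trace.
Trace ⟨c⟩ through P, begin at {p0}:
  [1] c ⇒ no successor for P

trace-distinct — witness ⟨c⟩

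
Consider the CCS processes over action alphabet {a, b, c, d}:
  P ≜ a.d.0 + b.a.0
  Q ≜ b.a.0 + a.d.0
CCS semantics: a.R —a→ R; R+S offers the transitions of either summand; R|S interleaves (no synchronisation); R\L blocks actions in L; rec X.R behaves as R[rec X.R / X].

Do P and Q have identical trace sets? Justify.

LTS(P): 4 reachable states
  s0 = a.d.0 + b.a.0 | --a--▸ s1, --b--▸ s2
  s1 = d.0 | --d--▸ s3
  s2 = a.0 | --a--▸ s3
  s3 = 0 | (no moves)
LTS(Q): 4 reachable states
  t0 = b.a.0 + a.d.0 | --a--▸ t1, --b--▸ t2
  t1 = d.0 | --d--▸ t3
  t2 = a.0 | --a--▸ t3
  t3 = 0 | (no moves)
Bisimilarity quotient blocks:
  B0 = {s0, t0}
  B1 = {s2, t2}
  B2 = {s3, t3}
  B3 = {s1, t1}
s0 ∈ B0, t0 ∈ B0 → same block
Bisimilar ⇒ trace-equivalent.

YES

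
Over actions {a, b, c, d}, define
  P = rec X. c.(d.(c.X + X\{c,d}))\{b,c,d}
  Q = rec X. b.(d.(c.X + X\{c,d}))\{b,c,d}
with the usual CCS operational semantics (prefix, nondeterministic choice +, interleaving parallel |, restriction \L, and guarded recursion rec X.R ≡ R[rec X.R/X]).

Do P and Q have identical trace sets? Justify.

traces(P) ≠ traces(Q) — witness ⟨c⟩

Reachable graph of P (2 states):
  m0 = rec X. c.(d.(c.X + X\{c,d}))\{b,c,d} has moves =c=> m1
  m1 = (d.(c.(rec X. c.(d.(c.X + X\{c,d}))\{b,c,d}) + (rec X. c.(d.(c.X + X\{c,d}))\{b,c,d})\{c,d}))\{b,c,d} has moves ∅
Reachable graph of Q (2 states):
  n0 = rec X. b.(d.(c.X + X\{c,d}))\{b,c,d} has moves =b=> n1
  n1 = (d.(c.(rec X. b.(d.(c.X + X\{c,d}))\{b,c,d}) + (rec X. b.(d.(c.X + X\{c,d}))\{b,c,d})\{c,d}))\{b,c,d} has moves ∅
Run σ = ⟨c⟩ on P: start {m0}
  [1] c ⇒ {m1}
  P completes σ.
Run σ = ⟨c⟩ on Q: start {n0}
  [1] c ⇒ no successor for Q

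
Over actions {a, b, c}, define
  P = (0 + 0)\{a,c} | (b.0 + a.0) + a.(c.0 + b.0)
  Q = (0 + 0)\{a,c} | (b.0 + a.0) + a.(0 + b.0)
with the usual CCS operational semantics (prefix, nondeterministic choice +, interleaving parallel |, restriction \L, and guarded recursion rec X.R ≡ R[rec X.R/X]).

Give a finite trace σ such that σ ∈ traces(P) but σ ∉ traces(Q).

LTS(P): 4 reachable states
  m0 = (0 + 0)\{a,c} | (b.0 + a.0) + a.(c.0 + b.0) | —a→ m1, —a→ m2, —b→ m1
  m1 = (0 + 0)\{a,c} | 0 | stopped
  m2 = c.0 + b.0 | —b→ m3, —c→ m3
  m3 = 0 | stopped
LTS(Q): 4 reachable states
  n0 = (0 + 0)\{a,c} | (b.0 + a.0) + a.(0 + b.0) | —a→ n1, —a→ n2, —b→ n1
  n1 = (0 + 0)\{a,c} | 0 | stopped
  n2 = 0 + b.0 | —b→ n3
  n3 = 0 | stopped
Executing ac from P (initial set {m0}):
  after a @ step 1: {m1, m2}
  after c @ step 2: {m3}
  — P admits the full trace.
Executing ac from Q (initial set {n0}):
  after a @ step 1: {n1, n2}
  after c @ step 2: ∅ (Q stuck)

ac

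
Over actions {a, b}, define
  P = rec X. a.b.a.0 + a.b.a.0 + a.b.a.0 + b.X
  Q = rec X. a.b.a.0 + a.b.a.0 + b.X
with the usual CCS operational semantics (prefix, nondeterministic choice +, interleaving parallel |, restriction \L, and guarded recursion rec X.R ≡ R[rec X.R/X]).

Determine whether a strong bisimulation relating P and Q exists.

P ~ Q

LTS(P): 4 reachable states
  s0 = rec X. a.b.a.0 + a.b.a.0 + a.b.a.0 + b.X :: --a--▸ s1, --b--▸ s0
  s1 = b.a.0 :: --b--▸ s2
  s2 = a.0 :: --a--▸ s3
  s3 = 0 :: ·
LTS(Q): 4 reachable states
  t0 = rec X. a.b.a.0 + a.b.a.0 + b.X :: --a--▸ t1, --b--▸ t0
  t1 = b.a.0 :: --b--▸ t2
  t2 = a.0 :: --a--▸ t3
  t3 = 0 :: ·
Coarsest stable partition (strong bisimilarity classes):
  B0 = {s0, t0}
  B1 = {s1, t1}
  B2 = {s2, t2}
  B3 = {s3, t3}
s0 ∈ B0, t0 ∈ B0 → same block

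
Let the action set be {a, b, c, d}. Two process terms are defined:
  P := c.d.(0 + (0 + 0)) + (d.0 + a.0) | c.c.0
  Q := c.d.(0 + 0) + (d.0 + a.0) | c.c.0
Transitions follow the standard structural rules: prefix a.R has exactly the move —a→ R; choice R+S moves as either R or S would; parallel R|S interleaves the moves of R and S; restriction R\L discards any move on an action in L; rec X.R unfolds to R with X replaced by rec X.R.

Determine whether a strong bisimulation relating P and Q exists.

LTS(P): 8 reachable states
  u0 = c.d.(0 + (0 + 0)) + (d.0 + a.0) | c.c.0 ⊢ —a→ u1, —c→ u2, —c→ u3, —d→ u1
  u1 = 0 | c.c.0 ⊢ —c→ u4
  u2 = (d.0 + a.0) | c.0 ⊢ —a→ u4, —c→ u5, —d→ u4
  u3 = d.(0 + (0 + 0)) ⊢ —d→ u6
  u4 = 0 | c.0 ⊢ —c→ u7
  u5 = (d.0 + a.0) | 0 ⊢ —a→ u7, —d→ u7
  u6 = 0 + (0 + 0) ⊢ ·
  u7 = 0 | 0 ⊢ ·
LTS(Q): 8 reachable states
  v0 = c.d.(0 + 0) + (d.0 + a.0) | c.c.0 ⊢ —a→ v1, —c→ v2, —c→ v3, —d→ v1
  v1 = 0 | c.c.0 ⊢ —c→ v4
  v2 = (d.0 + a.0) | c.0 ⊢ —a→ v4, —c→ v5, —d→ v4
  v3 = d.(0 + 0) ⊢ —d→ v6
  v4 = 0 | c.0 ⊢ —c→ v7
  v5 = (d.0 + a.0) | 0 ⊢ —a→ v7, —d→ v7
  v6 = 0 + 0 ⊢ ·
  v7 = 0 | 0 ⊢ ·
Bisimilarity quotient blocks:
  B0 = {u0, v0}
  B1 = {u1, v1}
  B2 = {u4, v4}
  B3 = {u6, u7, v6, v7}
  B4 = {u3, v3}
  B5 = {u2, v2}
  B6 = {u5, v5}
u0 ∈ B0, v0 ∈ B0 → same block

bisimilar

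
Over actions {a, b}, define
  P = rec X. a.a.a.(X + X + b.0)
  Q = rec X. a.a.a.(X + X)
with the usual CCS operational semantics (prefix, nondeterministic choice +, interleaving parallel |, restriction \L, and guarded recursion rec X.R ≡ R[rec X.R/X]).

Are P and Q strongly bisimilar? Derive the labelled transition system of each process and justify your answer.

P's transition system — 5 states:
  m0 = rec X. a.a.a.(X + X + b.0) | =a=> m1
  m1 = a.a.((rec X. a.a.a.(X + X + b.0)) + (rec X. a.a.a.(X + X + b.0)) + b.0) | =a=> m2
  m2 = a.((rec X. a.a.a.(X + X + b.0)) + (rec X. a.a.a.(X + X + b.0)) + b.0) | =a=> m3
  m3 = (rec X. a.a.a.(X + X + b.0)) + (rec X. a.a.a.(X + X + b.0)) + b.0 | =a=> m1, =b=> m4
  m4 = 0 | ·
Q's transition system — 4 states:
  n0 = rec X. a.a.a.(X + X) | =a=> n1
  n1 = a.a.((rec X. a.a.a.(X + X)) + (rec X. a.a.a.(X + X))) | =a=> n2
  n2 = a.((rec X. a.a.a.(X + X)) + (rec X. a.a.a.(X + X))) | =a=> n3
  n3 = (rec X. a.a.a.(X + X)) + (rec X. a.a.a.(X + X)) | =a=> n1
Bisimilarity quotient blocks:
  B0 = {m0}
  B1 = {m1}
  B2 = {m2}
  B3 = {m3}
  B4 = {m4}
  B5 = {n0, n1, n2, n3}
m0 ∈ B0, n0 ∈ B5 → different blocks

P ≁ Q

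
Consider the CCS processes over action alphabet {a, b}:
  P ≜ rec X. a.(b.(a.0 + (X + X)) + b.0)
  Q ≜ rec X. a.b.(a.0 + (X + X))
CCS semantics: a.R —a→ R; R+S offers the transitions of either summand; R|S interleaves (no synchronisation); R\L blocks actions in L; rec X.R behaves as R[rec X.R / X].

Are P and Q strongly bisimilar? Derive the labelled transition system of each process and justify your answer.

P ≁ Q

P's transition system — 4 states:
  p0 = rec X. a.(b.(a.0 + (X + X)) + b.0) | ··a··> p1
  p1 = b.(a.0 + ((rec X. a.(b.(a.0 + (X + X)) + b.0)) + (rec X. a.(b.(a.0 + (X + X)) + b.0)))) + b.0 | ··b··> p2, ··b··> p3
  p2 = 0 | (no moves)
  p3 = a.0 + ((rec X. a.(b.(a.0 + (X + X)) + b.0)) + (rec X. a.(b.(a.0 + (X + X)) + b.0))) | ··a··> p1, ··a··> p2
Q's transition system — 4 states:
  q0 = rec X. a.b.(a.0 + (X + X)) | ··a··> q1
  q1 = b.(a.0 + ((rec X. a.b.(a.0 + (X + X))) + (rec X. a.b.(a.0 + (X + X))))) | ··b··> q2
  q2 = a.0 + ((rec X. a.b.(a.0 + (X + X))) + (rec X. a.b.(a.0 + (X + X)))) | ··a··> q1, ··a··> q3
  q3 = 0 | (no moves)
Coarsest stable partition (strong bisimilarity classes):
  B0 = {p0}
  B1 = {p1}
  B2 = {p3}
  B3 = {p2, q3}
  B4 = {q0}
  B5 = {q1}
  B6 = {q2}
p0 ∈ B0, q0 ∈ B4 → different blocks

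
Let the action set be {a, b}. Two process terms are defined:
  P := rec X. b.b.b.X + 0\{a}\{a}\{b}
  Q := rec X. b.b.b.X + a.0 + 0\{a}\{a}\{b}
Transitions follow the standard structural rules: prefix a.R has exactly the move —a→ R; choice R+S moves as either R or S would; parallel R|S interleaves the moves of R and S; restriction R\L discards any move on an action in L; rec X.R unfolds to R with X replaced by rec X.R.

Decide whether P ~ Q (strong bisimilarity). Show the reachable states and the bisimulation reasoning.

Reachable graph of P (3 states):
  p0 = rec X. b.b.b.X + 0\{a}\{a}\{b} ⊢ =b=> p1
  p1 = b.b.(rec X. b.b.b.X + 0\{a}\{a}\{b}) ⊢ =b=> p2
  p2 = b.(rec X. b.b.b.X + 0\{a}\{a}\{b}) ⊢ =b=> p0
Reachable graph of Q (4 states):
  q0 = rec X. b.b.b.X + a.0 + 0\{a}\{a}\{b} ⊢ =a=> q1, =b=> q2
  q1 = 0 ⊢ ∅
  q2 = b.b.(rec X. b.b.b.X + a.0 + 0\{a}\{a}\{b}) ⊢ =b=> q3
  q3 = b.(rec X. b.b.b.X + a.0 + 0\{a}\{a}\{b}) ⊢ =b=> q0
Coarsest stable partition (strong bisimilarity classes):
  B0 = {p0, p1, p2}
  B1 = {q0}
  B2 = {q1}
  B3 = {q2}
  B4 = {q3}
p0 ∈ B0, q0 ∈ B1 → different blocks

P ≁ Q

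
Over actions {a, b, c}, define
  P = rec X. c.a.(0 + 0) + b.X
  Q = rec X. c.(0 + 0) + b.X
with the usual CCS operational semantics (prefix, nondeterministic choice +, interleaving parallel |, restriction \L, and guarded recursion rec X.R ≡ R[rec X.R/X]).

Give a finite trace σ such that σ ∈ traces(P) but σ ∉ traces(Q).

Reachable graph of P (3 states):
  u0 = rec X. c.a.(0 + 0) + b.X has moves --b--▸ u0, --c--▸ u1
  u1 = a.(0 + 0) has moves --a--▸ u2
  u2 = 0 + 0 has moves deadlocked
Reachable graph of Q (2 states):
  v0 = rec X. c.(0 + 0) + b.X has moves --b--▸ v0, --c--▸ v1
  v1 = 0 + 0 has moves deadlocked
Trace ⟨ca⟩ through P, begin at {u0}:
  step 1 (c): {u1}
  step 2 (a): {u2}
  P completes σ.
Trace ⟨ca⟩ through Q, begin at {v0}:
  step 1 (c): {v1}
  step 2 (a): no successor for Q

ca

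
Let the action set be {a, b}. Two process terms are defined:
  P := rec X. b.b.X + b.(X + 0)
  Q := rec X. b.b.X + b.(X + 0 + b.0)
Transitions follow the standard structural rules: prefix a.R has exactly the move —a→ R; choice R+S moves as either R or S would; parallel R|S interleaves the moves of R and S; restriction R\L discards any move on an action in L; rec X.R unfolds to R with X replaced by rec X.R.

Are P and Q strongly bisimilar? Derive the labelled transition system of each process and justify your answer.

LTS(P): 3 reachable states
  s0 = rec X. b.b.X + b.(X + 0) ⊢ —b→ s1, —b→ s2
  s1 = (rec X. b.b.X + b.(X + 0)) + 0 ⊢ —b→ s1, —b→ s2
  s2 = b.(rec X. b.b.X + b.(X + 0)) ⊢ —b→ s0
LTS(Q): 4 reachable states
  t0 = rec X. b.b.X + b.(X + 0 + b.0) ⊢ —b→ t1, —b→ t2
  t1 = (rec X. b.b.X + b.(X + 0 + b.0)) + 0 + b.0 ⊢ —b→ t1, —b→ t2, —b→ t3
  t2 = b.(rec X. b.b.X + b.(X + 0 + b.0)) ⊢ —b→ t0
  t3 = 0 ⊢ ·
Bisimilarity quotient blocks:
  B0 = {s0, s1, s2}
  B1 = {t0}
  B2 = {t1}
  B3 = {t2}
  B4 = {t3}
s0 ∈ B0, t0 ∈ B1 → different blocks

P ≁ Q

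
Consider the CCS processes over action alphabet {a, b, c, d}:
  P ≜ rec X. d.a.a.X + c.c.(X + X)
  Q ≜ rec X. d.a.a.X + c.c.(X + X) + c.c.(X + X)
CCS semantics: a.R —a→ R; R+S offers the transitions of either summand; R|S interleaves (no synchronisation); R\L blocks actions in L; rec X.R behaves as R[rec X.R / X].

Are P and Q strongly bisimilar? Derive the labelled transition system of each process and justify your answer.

bisimilar

P's transition system — 5 states:
  s0 = rec X. d.a.a.X + c.c.(X + X) :: -c-> s1, -d-> s2
  s1 = c.((rec X. d.a.a.X + c.c.(X + X)) + (rec X. d.a.a.X + c.c.(X + X))) :: -c-> s3
  s2 = a.a.(rec X. d.a.a.X + c.c.(X + X)) :: -a-> s4
  s3 = (rec X. d.a.a.X + c.c.(X + X)) + (rec X. d.a.a.X + c.c.(X + X)) :: -c-> s1, -d-> s2
  s4 = a.(rec X. d.a.a.X + c.c.(X + X)) :: -a-> s0
Q's transition system — 5 states:
  t0 = rec X. d.a.a.X + c.c.(X + X) + c.c.(X + X) :: -c-> t1, -d-> t2
  t1 = c.((rec X. d.a.a.X + c.c.(X + X) + c.c.(X + X)) + (rec X. d.a.a.X + c.c.(X + X) + c.c.(X + X))) :: -c-> t3
  t2 = a.a.(rec X. d.a.a.X + c.c.(X + X) + c.c.(X + X)) :: -a-> t4
  t3 = (rec X. d.a.a.X + c.c.(X + X) + c.c.(X + X)) + (rec X. d.a.a.X + c.c.(X + X) + c.c.(X + X)) :: -c-> t1, -d-> t2
  t4 = a.(rec X. d.a.a.X + c.c.(X + X) + c.c.(X + X)) :: -a-> t0
Partition-refinement fixed point:
  B0 = {s0, s3, t0, t3}
  B1 = {s2, t2}
  B2 = {s4, t4}
  B3 = {s1, t1}
s0 ∈ B0, t0 ∈ B0 → same block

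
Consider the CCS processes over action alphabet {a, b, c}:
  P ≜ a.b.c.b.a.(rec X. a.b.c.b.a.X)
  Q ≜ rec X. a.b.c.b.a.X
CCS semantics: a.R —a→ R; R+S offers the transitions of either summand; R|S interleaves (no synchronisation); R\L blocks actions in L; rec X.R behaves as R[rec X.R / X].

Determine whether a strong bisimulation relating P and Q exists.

Reachable graph of P (6 states):
  s0 = a.b.c.b.a.(rec X. a.b.c.b.a.X) :: --a--▸ s1
  s1 = b.c.b.a.(rec X. a.b.c.b.a.X) :: --b--▸ s2
  s2 = c.b.a.(rec X. a.b.c.b.a.X) :: --c--▸ s3
  s3 = b.a.(rec X. a.b.c.b.a.X) :: --b--▸ s4
  s4 = a.(rec X. a.b.c.b.a.X) :: --a--▸ s5
  s5 = rec X. a.b.c.b.a.X :: --a--▸ s1
Reachable graph of Q (5 states):
  t0 = rec X. a.b.c.b.a.X :: --a--▸ t1
  t1 = b.c.b.a.(rec X. a.b.c.b.a.X) :: --b--▸ t2
  t2 = c.b.a.(rec X. a.b.c.b.a.X) :: --c--▸ t3
  t3 = b.a.(rec X. a.b.c.b.a.X) :: --b--▸ t4
  t4 = a.(rec X. a.b.c.b.a.X) :: --a--▸ t0
Coarsest stable partition (strong bisimilarity classes):
  B0 = {s0, s5, t0}
  B1 = {s1, t1}
  B2 = {s2, t2}
  B3 = {s3, t3}
  B4 = {s4, t4}
s0 ∈ B0, t0 ∈ B0 → same block

bisimilar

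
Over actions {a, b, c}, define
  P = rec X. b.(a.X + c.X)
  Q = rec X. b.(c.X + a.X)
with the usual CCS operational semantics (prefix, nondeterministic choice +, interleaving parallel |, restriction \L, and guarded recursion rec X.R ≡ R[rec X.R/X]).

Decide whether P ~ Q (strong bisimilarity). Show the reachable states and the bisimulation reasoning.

P ~ Q

Reachable graph of P (2 states):
  u0 = rec X. b.(a.X + c.X) ⊢ --b--▸ u1
  u1 = a.(rec X. b.(a.X + c.X)) + c.(rec X. b.(a.X + c.X)) ⊢ --a--▸ u0, --c--▸ u0
Reachable graph of Q (2 states):
  v0 = rec X. b.(c.X + a.X) ⊢ --b--▸ v1
  v1 = c.(rec X. b.(c.X + a.X)) + a.(rec X. b.(c.X + a.X)) ⊢ --a--▸ v0, --c--▸ v0
Partition-refinement fixed point:
  B0 = {u0, v0}
  B1 = {u1, v1}
u0 ∈ B0, v0 ∈ B0 → same block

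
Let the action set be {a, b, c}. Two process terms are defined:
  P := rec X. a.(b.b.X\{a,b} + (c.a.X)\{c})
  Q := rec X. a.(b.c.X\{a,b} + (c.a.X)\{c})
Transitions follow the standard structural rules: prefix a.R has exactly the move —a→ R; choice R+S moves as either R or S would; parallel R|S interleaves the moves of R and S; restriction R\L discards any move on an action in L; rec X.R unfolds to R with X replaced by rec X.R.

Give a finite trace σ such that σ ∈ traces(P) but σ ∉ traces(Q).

abb

LTS(P): 4 reachable states
  m0 = rec X. a.(b.b.X\{a,b} + (c.a.X)\{c}) has moves --a--▸ m1
  m1 = b.b.(rec X. a.(b.b.X\{a,b} + (c.a.X)\{c}))\{a,b} + (c.a.(rec X. a.(b.b.X\{a,b} + (c.a.X)\{c})))\{c} has moves --b--▸ m2
  m2 = b.(rec X. a.(b.b.X\{a,b} + (c.a.X)\{c}))\{a,b} has moves --b--▸ m3
  m3 = (rec X. a.(b.b.X\{a,b} + (c.a.X)\{c}))\{a,b} has moves ∅
LTS(Q): 4 reachable states
  n0 = rec X. a.(b.c.X\{a,b} + (c.a.X)\{c}) has moves --a--▸ n1
  n1 = b.c.(rec X. a.(b.c.X\{a,b} + (c.a.X)\{c}))\{a,b} + (c.a.(rec X. a.(b.c.X\{a,b} + (c.a.X)\{c})))\{c} has moves --b--▸ n2
  n2 = c.(rec X. a.(b.c.X\{a,b} + (c.a.X)\{c}))\{a,b} has moves --c--▸ n3
  n3 = (rec X. a.(b.c.X\{a,b} + (c.a.X)\{c}))\{a,b} has moves ∅
Trace ⟨abb⟩ through P, begin at {m0}:
  step 1 (a): {m1}
  step 2 (b): {m2}
  step 3 (b): {m3}
  ✓ P
Trace ⟨abb⟩ through Q, begin at {n0}:
  step 1 (a): {n1}
  step 2 (b): {n2}
  step 3 (b): ∅ (Q stuck)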